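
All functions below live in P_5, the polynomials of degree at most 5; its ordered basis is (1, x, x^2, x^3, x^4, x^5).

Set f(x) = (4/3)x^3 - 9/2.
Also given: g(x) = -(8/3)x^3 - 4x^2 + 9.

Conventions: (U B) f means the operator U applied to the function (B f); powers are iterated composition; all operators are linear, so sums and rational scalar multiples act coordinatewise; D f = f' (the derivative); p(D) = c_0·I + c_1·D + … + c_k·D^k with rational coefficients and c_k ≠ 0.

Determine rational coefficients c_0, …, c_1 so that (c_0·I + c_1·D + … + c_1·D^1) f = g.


c_0 = -2, c_1 = -1

D^0 f = (4/3)x^3 - 9/2
D^1 f = 4x^2
matching coefficients of g against c_0 f + c_1 Df + … from the top degree down determines the c_i
solution: c_0 = -2, c_1 = -1


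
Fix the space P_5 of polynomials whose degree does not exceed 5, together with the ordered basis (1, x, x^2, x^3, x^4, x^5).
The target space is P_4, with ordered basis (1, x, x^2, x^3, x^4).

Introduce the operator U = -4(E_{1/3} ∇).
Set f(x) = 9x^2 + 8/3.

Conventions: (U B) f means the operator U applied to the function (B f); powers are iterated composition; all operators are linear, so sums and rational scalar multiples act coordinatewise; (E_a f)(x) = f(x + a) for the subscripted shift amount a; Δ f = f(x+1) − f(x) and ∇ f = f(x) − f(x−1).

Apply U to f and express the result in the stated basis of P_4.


g(x) = -72x + 12

∇ f = 18x - 9
E_{1/3} ∇ f = 18x - 3
(-4(E_{1/3} ∇)) f = -72x + 12


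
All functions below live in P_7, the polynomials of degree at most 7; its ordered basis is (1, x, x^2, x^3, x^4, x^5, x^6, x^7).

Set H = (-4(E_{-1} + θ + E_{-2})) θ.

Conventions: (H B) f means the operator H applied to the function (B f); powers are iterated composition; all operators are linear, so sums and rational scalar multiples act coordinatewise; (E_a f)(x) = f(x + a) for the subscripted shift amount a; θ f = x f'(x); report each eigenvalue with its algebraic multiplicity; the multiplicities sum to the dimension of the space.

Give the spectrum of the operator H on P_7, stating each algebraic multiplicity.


λ = -252 (multiplicity 1), λ = -192 (multiplicity 1), λ = -140 (multiplicity 1), λ = -96 (multiplicity 1), λ = -60 (multiplicity 1), λ = -32 (multiplicity 1), λ = -12 (multiplicity 1), λ = 0 (multiplicity 1)

image of 1: 0
image of x: -12x + 12
image of x^2: -32x^2 + 48x - 40
image of x^3: -60x^3 + 108x^2 - 180x + 108
image of x^4: -96x^4 + 192x^3 - 480x^2 + 576x - 272
image of x^5: -140x^5 + 300x^4 - 1000x^3 + 1800x^2 - 1700x + 660
image of x^6: -192x^6 + 432x^5 - 1800x^4 + 4320x^3 - 6120x^2 + 4752x - 1560
image of x^7: -252x^7 + 588x^6 - 2940x^5 + 8820x^4 - 16660x^3 + 19404x^2 - 12740x + 3612
the matrix is upper triangular; its diagonal is (0, -12, -32, -60, -96, -140, -192, -252)
for a triangular matrix the eigenvalues are the diagonal entries, with algebraic multiplicity their repetition count


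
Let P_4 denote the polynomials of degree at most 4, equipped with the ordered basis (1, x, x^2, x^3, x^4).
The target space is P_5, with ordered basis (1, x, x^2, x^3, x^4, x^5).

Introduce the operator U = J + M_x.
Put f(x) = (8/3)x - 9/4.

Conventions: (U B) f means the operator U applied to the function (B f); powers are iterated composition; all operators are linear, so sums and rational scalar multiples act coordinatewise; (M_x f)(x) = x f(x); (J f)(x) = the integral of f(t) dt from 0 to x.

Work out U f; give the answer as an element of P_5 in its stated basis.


J f = (4/3)x^2 - (9/4)x
M_x f = (8/3)x^2 - (9/4)x
(J + M_x) f = 4x^2 - (9/2)x

the image equals g(x) = 4x^2 - (9/2)x


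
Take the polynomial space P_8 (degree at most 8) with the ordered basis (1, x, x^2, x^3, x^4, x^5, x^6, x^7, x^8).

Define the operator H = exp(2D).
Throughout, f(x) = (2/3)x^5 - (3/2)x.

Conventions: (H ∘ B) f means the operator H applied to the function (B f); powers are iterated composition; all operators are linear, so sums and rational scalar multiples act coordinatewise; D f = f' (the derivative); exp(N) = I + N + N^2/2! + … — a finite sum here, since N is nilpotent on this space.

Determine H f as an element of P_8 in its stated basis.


order-1 term: (20/3)x^4 - 3
order-2 term: (80/3)x^3
order-3 term: (160/3)x^2
order-4 term: (160/3)x
order-5 term: 64/3
the series for exp(2D) f terminates at order 5
exp(2D) f = (2/3)x^5 + (20/3)x^4 + (80/3)x^3 + (160/3)x^2 + (311/6)x + 55/3

the image equals g(x) = (2/3)x^5 + (20/3)x^4 + (80/3)x^3 + (160/3)x^2 + (311/6)x + 55/3


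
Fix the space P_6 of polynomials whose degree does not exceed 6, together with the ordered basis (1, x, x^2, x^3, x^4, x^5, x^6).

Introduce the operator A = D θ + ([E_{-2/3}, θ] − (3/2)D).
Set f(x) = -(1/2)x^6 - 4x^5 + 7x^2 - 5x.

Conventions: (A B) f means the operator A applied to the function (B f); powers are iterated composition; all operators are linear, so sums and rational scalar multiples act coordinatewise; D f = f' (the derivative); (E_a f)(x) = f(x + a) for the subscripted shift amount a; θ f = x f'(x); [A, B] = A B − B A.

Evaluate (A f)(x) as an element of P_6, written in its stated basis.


θ f = -3x^6 - 20x^5 + 14x^2 - 5x
D θ f = -18x^5 - 100x^4 + 28x - 5
θ f = -3x^6 - 20x^5 + 14x^2 - 5x
E_{-2/3} θ f = -3x^6 - 8x^5 + (140/3)x^4 - (640/9)x^3 + (1738/27)x^2 - (3325/81)x + 322/27
E_{-2/3} f = -(1/2)x^6 - 2x^5 + 10x^4 - (400/27)x^3 + (469/27)x^2 - (161/9)x + 5050/729
θ E_{-2/3} f = -3x^6 - 10x^5 + 40x^4 - (400/9)x^3 + (938/27)x^2 - (161/9)x
[E_{-2/3}, θ] f = 2x^5 + (20/3)x^4 - (80/3)x^3 + (800/27)x^2 - (1876/81)x + 322/27
D f = -3x^5 - 20x^4 + 14x - 5
(-(3/2)D) f = (9/2)x^5 + 30x^4 - 21x + 15/2
([E_{-2/3}, θ] − (3/2)D) f = (13/2)x^5 + (110/3)x^4 - (80/3)x^3 + (800/27)x^2 - (3577/81)x + 1049/54
(D θ + ([E_{-2/3}, θ] − (3/2)D)) f = -(23/2)x^5 - (190/3)x^4 - (80/3)x^3 + (800/27)x^2 - (1309/81)x + 779/54

the image equals g(x) = -(23/2)x^5 - (190/3)x^4 - (80/3)x^3 + (800/27)x^2 - (1309/81)x + 779/54


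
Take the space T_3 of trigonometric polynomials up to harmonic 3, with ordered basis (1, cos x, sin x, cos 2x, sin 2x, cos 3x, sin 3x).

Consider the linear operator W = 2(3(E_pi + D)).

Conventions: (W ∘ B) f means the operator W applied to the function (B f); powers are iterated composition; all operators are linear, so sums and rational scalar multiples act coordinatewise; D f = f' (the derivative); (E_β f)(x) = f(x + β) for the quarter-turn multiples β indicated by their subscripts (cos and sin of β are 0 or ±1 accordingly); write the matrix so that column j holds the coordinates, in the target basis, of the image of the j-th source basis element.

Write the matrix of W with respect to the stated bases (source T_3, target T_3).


the matrix is [[6, 0, 0, 0, 0, 0, 0]; [0, -6, 6, 0, 0, 0, 0]; [0, -6, -6, 0, 0, 0, 0]; [0, 0, 0, 6, 12, 0, 0]; [0, 0, 0, -12, 6, 0, 0]; [0, 0, 0, 0, 0, -6, 18]; [0, 0, 0, 0, 0, -18, -6]] (rows listed top to bottom)

image of 1: 6
image of cos x: -6cos x - 6sin x
image of sin x: 6cos x - 6sin x
image of cos 2x: 6cos 2x - 12sin 2x
image of sin 2x: 12cos 2x + 6sin 2x
image of cos 3x: -6cos 3x - 18sin 3x
image of sin 3x: 18cos 3x - 6sin 3x
each image's coordinates form column j of the matrix


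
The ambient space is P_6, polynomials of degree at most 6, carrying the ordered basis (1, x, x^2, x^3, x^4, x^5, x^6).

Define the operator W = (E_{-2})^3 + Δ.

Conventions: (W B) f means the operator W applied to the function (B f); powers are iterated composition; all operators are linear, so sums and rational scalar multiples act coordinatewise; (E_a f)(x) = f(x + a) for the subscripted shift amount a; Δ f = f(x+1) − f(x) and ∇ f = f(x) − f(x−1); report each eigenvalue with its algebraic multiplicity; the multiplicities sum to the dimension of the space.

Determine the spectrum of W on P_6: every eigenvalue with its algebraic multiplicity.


image of 1: 1
image of x: x - 5
image of x^2: x^2 - 10x + 37
image of x^3: x^3 - 15x^2 + 111x - 215
image of x^4: x^4 - 20x^3 + 222x^2 - 860x + 1297
image of x^5: x^5 - 25x^4 + 370x^3 - 2150x^2 + 6485x - 7775
image of x^6: x^6 - 30x^5 + 555x^4 - 4300x^3 + 19455x^2 - 46650x + 46657
the matrix is upper triangular; its diagonal is (1, 1, 1, 1, 1, 1, 1)
for a triangular matrix the eigenvalues are the diagonal entries, with algebraic multiplicity their repetition count

λ = 1 (multiplicity 7)


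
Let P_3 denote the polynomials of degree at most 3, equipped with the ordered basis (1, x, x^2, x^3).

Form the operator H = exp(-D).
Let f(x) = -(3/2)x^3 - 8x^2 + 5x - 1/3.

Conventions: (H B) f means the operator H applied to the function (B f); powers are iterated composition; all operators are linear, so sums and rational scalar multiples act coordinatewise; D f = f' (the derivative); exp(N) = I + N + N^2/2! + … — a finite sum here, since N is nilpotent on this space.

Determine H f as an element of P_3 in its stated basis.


order-1 term: (9/2)x^2 + 16x - 5
order-2 term: -(9/2)x - 8
order-3 term: 3/2
the series for exp(-D) f terminates at order 3
exp(-D) f = -(3/2)x^3 - (7/2)x^2 + (33/2)x - 71/6

g(x) = -(3/2)x^3 - (7/2)x^2 + (33/2)x - 71/6


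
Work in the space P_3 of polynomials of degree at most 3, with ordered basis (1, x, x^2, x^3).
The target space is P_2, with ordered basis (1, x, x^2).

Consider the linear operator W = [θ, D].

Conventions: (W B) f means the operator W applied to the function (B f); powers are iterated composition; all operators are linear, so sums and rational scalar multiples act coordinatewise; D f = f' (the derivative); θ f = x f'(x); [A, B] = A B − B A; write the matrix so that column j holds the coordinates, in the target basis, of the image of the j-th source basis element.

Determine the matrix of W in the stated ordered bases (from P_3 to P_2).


the matrix is [[0, -1, 0, 0]; [0, 0, -2, 0]; [0, 0, 0, -3]] (rows listed top to bottom)

image of 1: 0
image of x: -1
image of x^2: -2x
image of x^3: -3x^2
each image's coordinates form column j of the matrix


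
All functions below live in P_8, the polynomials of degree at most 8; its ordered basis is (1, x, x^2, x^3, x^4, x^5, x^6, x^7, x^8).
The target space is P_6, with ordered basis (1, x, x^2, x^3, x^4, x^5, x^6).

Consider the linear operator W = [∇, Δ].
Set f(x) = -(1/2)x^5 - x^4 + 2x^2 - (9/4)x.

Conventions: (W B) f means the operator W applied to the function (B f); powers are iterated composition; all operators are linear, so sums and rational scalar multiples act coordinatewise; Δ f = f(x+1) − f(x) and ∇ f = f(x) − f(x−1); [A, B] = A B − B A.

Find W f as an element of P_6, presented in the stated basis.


the image equals g(x) = 0

Δ f = -(5/2)x^4 - 9x^3 - 11x^2 - (5/2)x - 7/4
∇ Δ f = -10x^3 - 12x^2 - 5x + 2
∇ f = -(5/2)x^4 + x^3 + x^2 + (5/2)x - 15/4
Δ ∇ f = -10x^3 - 12x^2 - 5x + 2
[∇, Δ] f = 0


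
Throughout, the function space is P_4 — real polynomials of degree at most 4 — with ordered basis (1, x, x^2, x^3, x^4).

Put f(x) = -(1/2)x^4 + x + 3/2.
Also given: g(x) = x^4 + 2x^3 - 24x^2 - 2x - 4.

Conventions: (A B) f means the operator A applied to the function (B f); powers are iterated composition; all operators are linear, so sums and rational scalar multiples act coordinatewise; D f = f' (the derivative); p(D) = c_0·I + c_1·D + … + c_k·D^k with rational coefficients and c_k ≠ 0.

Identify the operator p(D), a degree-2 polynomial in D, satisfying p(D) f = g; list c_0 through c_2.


D^0 f = -(1/2)x^4 + x + 3/2
D^1 f = -2x^3 + 1
D^2 f = -6x^2
matching coefficients of g against c_0 f + c_1 Df + … from the top degree down determines the c_i
solution: c_0 = -2, c_1 = -1, c_2 = 4

p(D) = -2·I − D + 4·D^2, i.e. c_0 = -2, c_1 = -1, c_2 = 4


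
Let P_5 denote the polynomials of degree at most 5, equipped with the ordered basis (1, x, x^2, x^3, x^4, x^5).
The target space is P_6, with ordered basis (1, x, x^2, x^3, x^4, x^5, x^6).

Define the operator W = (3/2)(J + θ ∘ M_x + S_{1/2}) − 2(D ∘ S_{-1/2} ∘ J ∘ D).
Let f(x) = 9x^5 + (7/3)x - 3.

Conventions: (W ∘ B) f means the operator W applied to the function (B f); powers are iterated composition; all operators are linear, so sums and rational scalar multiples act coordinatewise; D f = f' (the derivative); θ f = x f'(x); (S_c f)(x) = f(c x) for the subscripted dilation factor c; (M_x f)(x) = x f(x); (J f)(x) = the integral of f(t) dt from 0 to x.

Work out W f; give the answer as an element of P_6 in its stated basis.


g(x) = (333/4)x^6 + (27/64)x^5 + (45/16)x^4 + (35/4)x^2 - (29/4)x - 13/6

J f = (3/2)x^6 + (7/6)x^2 - 3x
M_x f = 9x^6 + (7/3)x^2 - 3x
θ M_x f = 54x^6 + (14/3)x^2 - 3x
S_{1/2} f = (9/32)x^5 + (7/6)x - 3
(J + θ ∘ M_x + S_{1/2}) f = (111/2)x^6 + (9/32)x^5 + (35/6)x^2 - (29/6)x - 3
((3/2)(J + θ ∘ M_x + S_{1/2})) f = (333/4)x^6 + (27/64)x^5 + (35/4)x^2 - (29/4)x - 9/2
D f = 45x^4 + 7/3
J D f = 9x^5 + (7/3)x
S_{-1/2} J D f = -(9/32)x^5 - (7/6)x
D S_{-1/2} J D f = -(45/32)x^4 - 7/6
(-2(D ∘ S_{-1/2} ∘ J ∘ D)) f = (45/16)x^4 + 7/3
((3/2)(J + θ ∘ M_x + S_{1/2}) − 2(D ∘ S_{-1/2} ∘ J ∘ D)) f = (333/4)x^6 + (27/64)x^5 + (45/16)x^4 + (35/4)x^2 - (29/4)x - 13/6


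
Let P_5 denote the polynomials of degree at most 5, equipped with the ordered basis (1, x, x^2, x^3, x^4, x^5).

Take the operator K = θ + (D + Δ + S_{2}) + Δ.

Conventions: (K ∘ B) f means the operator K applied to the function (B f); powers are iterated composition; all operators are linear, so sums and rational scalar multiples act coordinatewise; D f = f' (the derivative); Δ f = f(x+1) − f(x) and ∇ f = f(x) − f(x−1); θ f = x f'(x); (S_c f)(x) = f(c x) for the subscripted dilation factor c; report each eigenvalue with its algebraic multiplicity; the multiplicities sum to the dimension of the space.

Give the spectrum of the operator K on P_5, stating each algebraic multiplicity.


λ = 1 (multiplicity 1), λ = 3 (multiplicity 1), λ = 6 (multiplicity 1), λ = 11 (multiplicity 1), λ = 20 (multiplicity 1), λ = 37 (multiplicity 1)

image of 1: 1
image of x: 3x + 3
image of x^2: 6x^2 + 6x + 2
image of x^3: 11x^3 + 9x^2 + 6x + 2
image of x^4: 20x^4 + 12x^3 + 12x^2 + 8x + 2
image of x^5: 37x^5 + 15x^4 + 20x^3 + 20x^2 + 10x + 2
the matrix is upper triangular; its diagonal is (1, 3, 6, 11, 20, 37)
for a triangular matrix the eigenvalues are the diagonal entries, with algebraic multiplicity their repetition count


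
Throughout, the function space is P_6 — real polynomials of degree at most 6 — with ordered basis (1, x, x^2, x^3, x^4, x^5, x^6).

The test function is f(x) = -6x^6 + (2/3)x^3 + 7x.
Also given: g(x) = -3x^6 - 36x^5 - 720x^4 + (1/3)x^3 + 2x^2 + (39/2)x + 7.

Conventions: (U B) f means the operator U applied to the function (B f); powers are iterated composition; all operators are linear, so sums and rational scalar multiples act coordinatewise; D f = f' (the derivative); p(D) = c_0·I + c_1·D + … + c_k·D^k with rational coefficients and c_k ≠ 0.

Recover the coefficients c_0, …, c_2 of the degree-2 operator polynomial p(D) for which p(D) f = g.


D^0 f = -6x^6 + (2/3)x^3 + 7x
D^1 f = -36x^5 + 2x^2 + 7
D^2 f = -180x^4 + 4x
matching coefficients of g against c_0 f + c_1 Df + … from the top degree down determines the c_i
solution: c_0 = 1/2, c_1 = 1, c_2 = 4

c_0 = 1/2, c_1 = 1, c_2 = 4


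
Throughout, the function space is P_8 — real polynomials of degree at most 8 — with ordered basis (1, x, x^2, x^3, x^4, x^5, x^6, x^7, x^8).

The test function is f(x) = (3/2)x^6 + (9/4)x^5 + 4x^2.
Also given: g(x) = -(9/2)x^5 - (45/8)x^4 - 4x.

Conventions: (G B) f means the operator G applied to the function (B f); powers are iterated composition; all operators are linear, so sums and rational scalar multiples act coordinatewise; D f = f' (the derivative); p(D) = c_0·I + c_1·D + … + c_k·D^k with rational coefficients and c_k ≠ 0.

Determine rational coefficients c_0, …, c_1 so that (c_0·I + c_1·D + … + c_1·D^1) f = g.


D^0 f = (3/2)x^6 + (9/4)x^5 + 4x^2
D^1 f = 9x^5 + (45/4)x^4 + 8x
matching coefficients of g against c_0 f + c_1 Df + … from the top degree down determines the c_i
solution: c_0 = 0, c_1 = -1/2

c_0 = 0, c_1 = -1/2


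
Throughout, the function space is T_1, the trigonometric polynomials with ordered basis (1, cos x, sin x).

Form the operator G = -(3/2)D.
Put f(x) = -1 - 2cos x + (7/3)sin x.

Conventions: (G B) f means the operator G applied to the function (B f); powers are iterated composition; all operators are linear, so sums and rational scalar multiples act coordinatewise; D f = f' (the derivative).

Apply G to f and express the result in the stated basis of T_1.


D f = (7/3)cos x + 2sin x
(-(3/2)D) f = -(7/2)cos x - 3sin x

g(x) = -(7/2)cos x - 3sin x


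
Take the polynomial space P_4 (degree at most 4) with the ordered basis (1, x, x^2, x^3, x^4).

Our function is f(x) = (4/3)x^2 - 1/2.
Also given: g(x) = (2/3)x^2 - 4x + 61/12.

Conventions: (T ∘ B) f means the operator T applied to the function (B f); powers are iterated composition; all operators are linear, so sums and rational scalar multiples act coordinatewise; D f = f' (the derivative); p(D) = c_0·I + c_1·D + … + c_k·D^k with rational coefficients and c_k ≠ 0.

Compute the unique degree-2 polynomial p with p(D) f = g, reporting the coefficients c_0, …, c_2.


c_0 = 1/2, c_1 = -3/2, c_2 = 2

D^0 f = (4/3)x^2 - 1/2
D^1 f = (8/3)x
D^2 f = 8/3
matching coefficients of g against c_0 f + c_1 Df + … from the top degree down determines the c_i
solution: c_0 = 1/2, c_1 = -3/2, c_2 = 2


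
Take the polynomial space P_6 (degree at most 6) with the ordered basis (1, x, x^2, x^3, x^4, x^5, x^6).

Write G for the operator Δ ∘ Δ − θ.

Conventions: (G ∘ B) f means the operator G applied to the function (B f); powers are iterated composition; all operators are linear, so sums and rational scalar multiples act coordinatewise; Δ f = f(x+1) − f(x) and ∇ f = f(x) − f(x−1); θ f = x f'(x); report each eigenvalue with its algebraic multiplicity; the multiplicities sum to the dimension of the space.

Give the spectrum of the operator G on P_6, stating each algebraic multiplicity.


λ = -6 (multiplicity 1), λ = -5 (multiplicity 1), λ = -4 (multiplicity 1), λ = -3 (multiplicity 1), λ = -2 (multiplicity 1), λ = -1 (multiplicity 1), λ = 0 (multiplicity 1)

image of 1: 0
image of x: -x
image of x^2: -2x^2 + 2
image of x^3: -3x^3 + 6x + 6
image of x^4: -4x^4 + 12x^2 + 24x + 14
image of x^5: -5x^5 + 20x^3 + 60x^2 + 70x + 30
image of x^6: -6x^6 + 30x^4 + 120x^3 + 210x^2 + 180x + 62
the matrix is upper triangular; its diagonal is (0, -1, -2, -3, -4, -5, -6)
for a triangular matrix the eigenvalues are the diagonal entries, with algebraic multiplicity their repetition count


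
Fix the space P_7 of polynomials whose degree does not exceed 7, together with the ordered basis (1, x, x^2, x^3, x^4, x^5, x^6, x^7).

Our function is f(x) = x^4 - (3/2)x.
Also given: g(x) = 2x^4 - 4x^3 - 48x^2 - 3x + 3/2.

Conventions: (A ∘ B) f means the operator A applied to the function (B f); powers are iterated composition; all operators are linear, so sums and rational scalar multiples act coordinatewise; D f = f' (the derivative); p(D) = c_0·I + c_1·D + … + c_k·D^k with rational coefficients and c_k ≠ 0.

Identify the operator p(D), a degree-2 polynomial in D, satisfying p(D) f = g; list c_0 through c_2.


p(D) = 2·I − D − 4·D^2, i.e. c_0 = 2, c_1 = -1, c_2 = -4

D^0 f = x^4 - (3/2)x
D^1 f = 4x^3 - 3/2
D^2 f = 12x^2
matching coefficients of g against c_0 f + c_1 Df + … from the top degree down determines the c_i
solution: c_0 = 2, c_1 = -1, c_2 = -4


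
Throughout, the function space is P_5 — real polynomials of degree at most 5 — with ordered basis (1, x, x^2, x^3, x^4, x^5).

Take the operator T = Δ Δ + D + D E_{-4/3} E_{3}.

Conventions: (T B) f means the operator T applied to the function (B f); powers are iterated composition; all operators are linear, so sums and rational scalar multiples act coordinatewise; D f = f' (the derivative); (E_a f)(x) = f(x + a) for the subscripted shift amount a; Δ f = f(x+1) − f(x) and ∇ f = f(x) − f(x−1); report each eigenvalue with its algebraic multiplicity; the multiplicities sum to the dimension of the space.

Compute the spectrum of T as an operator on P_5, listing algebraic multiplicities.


λ = 0 (multiplicity 6)

image of 1: 0
image of x: 2
image of x^2: 4x + 16/3
image of x^3: 6x^2 + 16x + 43/3
image of x^4: 8x^3 + 32x^2 + (172/3)x + 878/27
image of x^5: 10x^4 + (160/3)x^3 + (430/3)x^2 + (4390/27)x + 5555/81
the matrix is upper triangular; its diagonal is (0, 0, 0, 0, 0, 0)
for a triangular matrix the eigenvalues are the diagonal entries, with algebraic multiplicity their repetition count


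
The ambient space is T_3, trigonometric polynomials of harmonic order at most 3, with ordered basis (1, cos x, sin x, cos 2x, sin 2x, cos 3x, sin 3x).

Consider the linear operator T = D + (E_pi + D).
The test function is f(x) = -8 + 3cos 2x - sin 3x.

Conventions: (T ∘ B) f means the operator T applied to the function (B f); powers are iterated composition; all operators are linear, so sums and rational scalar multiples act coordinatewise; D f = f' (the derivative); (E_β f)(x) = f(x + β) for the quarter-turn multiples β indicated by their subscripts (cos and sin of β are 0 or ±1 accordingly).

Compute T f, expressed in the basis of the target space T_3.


the image equals g(x) = -8 + 3cos 2x - 12sin 2x - 6cos 3x + sin 3x

D f = -6sin 2x - 3cos 3x
E_pi f = -8 + 3cos 2x + sin 3x
D f = -6sin 2x - 3cos 3x
(E_pi + D) f = -8 + 3cos 2x - 6sin 2x - 3cos 3x + sin 3x
(D + (E_pi + D)) f = -8 + 3cos 2x - 12sin 2x - 6cos 3x + sin 3x


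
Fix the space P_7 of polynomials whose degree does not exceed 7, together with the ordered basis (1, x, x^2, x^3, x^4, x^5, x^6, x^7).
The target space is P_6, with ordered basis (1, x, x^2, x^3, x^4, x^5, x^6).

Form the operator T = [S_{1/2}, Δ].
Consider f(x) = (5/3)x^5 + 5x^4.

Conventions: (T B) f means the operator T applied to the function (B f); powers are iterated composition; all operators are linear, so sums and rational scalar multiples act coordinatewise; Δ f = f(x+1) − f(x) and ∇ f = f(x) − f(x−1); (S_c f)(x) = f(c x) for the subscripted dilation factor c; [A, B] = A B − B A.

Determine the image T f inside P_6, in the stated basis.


the image equals g(x) = (25/96)x^4 + (45/16)x^3 + (445/48)x^2 + (405/32)x + 605/96

Δ f = (25/3)x^4 + (110/3)x^3 + (140/3)x^2 + (85/3)x + 20/3
S_{1/2} Δ f = (25/48)x^4 + (55/12)x^3 + (35/3)x^2 + (85/6)x + 20/3
S_{1/2} f = (5/96)x^5 + (5/16)x^4
Δ S_{1/2} f = (25/96)x^4 + (85/48)x^3 + (115/48)x^2 + (145/96)x + 35/96
[S_{1/2}, Δ] f = (25/96)x^4 + (45/16)x^3 + (445/48)x^2 + (405/32)x + 605/96


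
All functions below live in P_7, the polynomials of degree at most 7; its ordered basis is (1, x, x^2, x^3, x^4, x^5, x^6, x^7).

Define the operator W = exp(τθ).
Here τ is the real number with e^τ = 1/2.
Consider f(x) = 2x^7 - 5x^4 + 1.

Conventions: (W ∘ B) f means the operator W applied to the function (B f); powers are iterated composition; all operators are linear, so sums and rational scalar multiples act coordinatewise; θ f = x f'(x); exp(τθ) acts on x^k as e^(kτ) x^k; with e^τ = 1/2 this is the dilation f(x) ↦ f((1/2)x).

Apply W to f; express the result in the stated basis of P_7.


exp(τθ) x^k = e^(kτ) x^k; with e^τ = 1/2 this sends x^k to (1/2)^k x^k
x^4 ↦ 1/16 x^4
x^7 ↦ 1/128 x^7
applying this coordinatewise to f: exp(τθ) f = (1/64)x^7 - (5/16)x^4 + 1

the image equals g(x) = (1/64)x^7 - (5/16)x^4 + 1


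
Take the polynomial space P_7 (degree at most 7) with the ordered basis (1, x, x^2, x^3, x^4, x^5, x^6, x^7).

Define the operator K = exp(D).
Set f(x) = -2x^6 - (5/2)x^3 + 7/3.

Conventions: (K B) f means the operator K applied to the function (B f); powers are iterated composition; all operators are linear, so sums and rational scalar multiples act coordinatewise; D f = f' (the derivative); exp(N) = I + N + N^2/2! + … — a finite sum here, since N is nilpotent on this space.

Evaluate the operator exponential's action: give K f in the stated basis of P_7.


the image equals g(x) = -2x^6 - 12x^5 - 30x^4 - (85/2)x^3 - (75/2)x^2 - (39/2)x - 13/6

order-1 term: -12x^5 - (15/2)x^2
order-2 term: -30x^4 - (15/2)x
order-3 term: -40x^3 - 5/2
order-4 term: -30x^2
order-5 term: -12x
order-6 term: -2
the series for exp(D) f terminates at order 6
exp(D) f = -2x^6 - 12x^5 - 30x^4 - (85/2)x^3 - (75/2)x^2 - (39/2)x - 13/6


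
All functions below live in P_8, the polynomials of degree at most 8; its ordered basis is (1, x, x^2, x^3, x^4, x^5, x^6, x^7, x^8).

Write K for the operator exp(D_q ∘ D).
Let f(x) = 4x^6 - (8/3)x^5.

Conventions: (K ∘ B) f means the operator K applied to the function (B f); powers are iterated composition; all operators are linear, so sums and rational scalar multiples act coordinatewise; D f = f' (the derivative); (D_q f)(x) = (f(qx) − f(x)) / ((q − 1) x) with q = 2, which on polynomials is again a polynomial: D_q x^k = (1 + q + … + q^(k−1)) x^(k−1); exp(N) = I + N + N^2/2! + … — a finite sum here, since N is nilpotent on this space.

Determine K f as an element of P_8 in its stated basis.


g(x) = 4x^6 - (8/3)x^5 + 744x^4 - 200x^3 + 10416x^2 - 900x + 6944

order-1 term: 744x^4 - 200x^3
order-2 term: 10416x^2 - 900x
order-3 term: 6944
the series for exp(D_q ∘ D) f terminates at order 3
exp(D_q ∘ D) f = 4x^6 - (8/3)x^5 + 744x^4 - 200x^3 + 10416x^2 - 900x + 6944


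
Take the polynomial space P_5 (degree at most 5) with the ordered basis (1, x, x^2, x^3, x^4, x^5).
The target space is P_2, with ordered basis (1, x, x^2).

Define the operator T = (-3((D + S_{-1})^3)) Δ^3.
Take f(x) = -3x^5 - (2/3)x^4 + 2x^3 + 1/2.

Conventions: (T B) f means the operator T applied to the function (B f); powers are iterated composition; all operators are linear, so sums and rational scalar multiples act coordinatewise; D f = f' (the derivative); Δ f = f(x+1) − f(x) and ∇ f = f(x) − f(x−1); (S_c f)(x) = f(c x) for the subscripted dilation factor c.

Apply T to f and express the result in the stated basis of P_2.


the image equals g(x) = 540x^2 - 588x + 4134

Δ f = -15x^4 - (98/3)x^3 - 28x^2 - (35/3)x - 5/3
Δ Δ f = -60x^3 - 188x^2 - 214x - 262/3
Δ Δ Δ f = -180x^2 - 556x - 462
D Δ^3 f = -360x - 556
S_{-1} Δ^3 f = -180x^2 + 556x - 462
(D + S_{-1}) Δ^3 f = -180x^2 + 196x - 1018
D (D + S_{-1}) Δ^3 f = -360x + 196
S_{-1} (D + S_{-1}) Δ^3 f = -180x^2 - 196x - 1018
(D + S_{-1}) (D + S_{-1}) Δ^3 f = -180x^2 - 556x - 822
D (D + S_{-1}) (D + S_{-1}) Δ^3 f = -360x - 556
S_{-1} (D + S_{-1}) (D + S_{-1}) Δ^3 f = -180x^2 + 556x - 822
(D + S_{-1}) (D + S_{-1}) (D + S_{-1}) Δ^3 f = -180x^2 + 196x - 1378
(-3((D + S_{-1})^3)) Δ^3 f = 540x^2 - 588x + 4134


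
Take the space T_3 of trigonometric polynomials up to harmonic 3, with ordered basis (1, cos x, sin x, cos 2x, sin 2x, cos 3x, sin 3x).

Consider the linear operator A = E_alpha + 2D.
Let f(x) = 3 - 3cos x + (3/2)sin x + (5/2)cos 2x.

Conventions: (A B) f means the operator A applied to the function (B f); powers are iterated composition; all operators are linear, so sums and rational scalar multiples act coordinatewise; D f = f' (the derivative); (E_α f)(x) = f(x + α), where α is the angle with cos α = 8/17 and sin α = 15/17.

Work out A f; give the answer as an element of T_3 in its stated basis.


g(x) = 3 + (99/34)cos x + (159/17)sin x - (805/578)cos 2x - (3490/289)sin 2x

E_alpha f = 3 - (3/34)cos x + (57/17)sin x - (805/578)cos 2x - (600/289)sin 2x
D f = (3/2)cos x + 3sin x - 5sin 2x
(2D) f = 3cos x + 6sin x - 10sin 2x
(E_alpha + 2D) f = 3 + (99/34)cos x + (159/17)sin x - (805/578)cos 2x - (3490/289)sin 2x


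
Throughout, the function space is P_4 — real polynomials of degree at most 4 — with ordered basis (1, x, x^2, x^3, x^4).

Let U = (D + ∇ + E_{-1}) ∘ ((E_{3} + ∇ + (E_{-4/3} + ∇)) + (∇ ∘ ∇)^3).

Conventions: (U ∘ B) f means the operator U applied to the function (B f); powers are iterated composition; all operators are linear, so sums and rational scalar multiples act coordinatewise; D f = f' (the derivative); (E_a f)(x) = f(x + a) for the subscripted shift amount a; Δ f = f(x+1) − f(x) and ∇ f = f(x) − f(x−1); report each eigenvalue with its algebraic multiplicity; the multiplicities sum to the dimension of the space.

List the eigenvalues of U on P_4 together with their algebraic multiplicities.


λ = 2 (multiplicity 5)

image of 1: 2
image of x: 2x + 17/3
image of x^2: 2x^2 + (34/3)x + 145/9
image of x^3: 2x^3 + 17x^2 + (145/3)x + 1430/27
image of x^4: 2x^4 + (68/3)x^3 + (290/3)x^2 + (5720/27)x + 15283/81
the matrix is upper triangular; its diagonal is (2, 2, 2, 2, 2)
for a triangular matrix the eigenvalues are the diagonal entries, with algebraic multiplicity their repetition count


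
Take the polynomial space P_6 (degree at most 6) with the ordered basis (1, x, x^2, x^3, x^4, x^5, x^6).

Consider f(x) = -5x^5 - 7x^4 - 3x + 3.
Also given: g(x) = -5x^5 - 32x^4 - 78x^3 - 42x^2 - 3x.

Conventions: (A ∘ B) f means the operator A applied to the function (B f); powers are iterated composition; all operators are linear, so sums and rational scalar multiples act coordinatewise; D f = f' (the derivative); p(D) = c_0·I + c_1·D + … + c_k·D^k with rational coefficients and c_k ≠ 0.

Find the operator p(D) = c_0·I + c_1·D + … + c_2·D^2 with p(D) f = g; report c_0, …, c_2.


D^0 f = -5x^5 - 7x^4 - 3x + 3
D^1 f = -25x^4 - 28x^3 - 3
D^2 f = -100x^3 - 84x^2
matching coefficients of g against c_0 f + c_1 Df + … from the top degree down determines the c_i
solution: c_0 = 1, c_1 = 1, c_2 = 1/2

c_0 = 1, c_1 = 1, c_2 = 1/2


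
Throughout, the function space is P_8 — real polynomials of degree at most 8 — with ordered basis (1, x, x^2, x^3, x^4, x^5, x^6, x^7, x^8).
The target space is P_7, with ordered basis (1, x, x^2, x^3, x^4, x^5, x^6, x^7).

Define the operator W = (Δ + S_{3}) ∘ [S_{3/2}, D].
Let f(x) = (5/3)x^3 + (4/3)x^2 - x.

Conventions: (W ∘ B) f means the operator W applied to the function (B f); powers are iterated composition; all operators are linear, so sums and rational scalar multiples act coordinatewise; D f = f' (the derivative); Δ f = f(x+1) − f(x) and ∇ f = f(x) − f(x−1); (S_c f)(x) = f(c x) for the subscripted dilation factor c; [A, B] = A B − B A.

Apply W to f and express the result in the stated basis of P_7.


D f = 5x^2 + (8/3)x - 1
S_{3/2} D f = (45/4)x^2 + 4x - 1
S_{3/2} f = (45/8)x^3 + 3x^2 - (3/2)x
D S_{3/2} f = (135/8)x^2 + 6x - 3/2
[S_{3/2}, D] f = -(45/8)x^2 - 2x + 1/2
Δ [S_{3/2}, D] f = -(45/4)x - 61/8
S_{3} [S_{3/2}, D] f = -(405/8)x^2 - 6x + 1/2
(Δ + S_{3}) [S_{3/2}, D] f = -(405/8)x^2 - (69/4)x - 57/8

g(x) = -(405/8)x^2 - (69/4)x - 57/8


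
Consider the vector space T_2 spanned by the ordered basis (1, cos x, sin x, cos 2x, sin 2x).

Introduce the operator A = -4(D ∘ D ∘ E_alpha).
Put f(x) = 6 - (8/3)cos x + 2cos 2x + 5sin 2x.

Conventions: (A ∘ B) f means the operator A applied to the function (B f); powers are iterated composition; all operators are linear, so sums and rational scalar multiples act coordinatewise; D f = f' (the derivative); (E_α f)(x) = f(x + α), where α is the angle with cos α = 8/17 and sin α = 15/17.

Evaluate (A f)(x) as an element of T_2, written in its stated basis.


the result is g(x) = -(256/51)cos x + (160/17)sin x + (14048/289)cos 2x - (20560/289)sin 2x

E_alpha f = 6 - (64/51)cos x + (40/17)sin x + (878/289)cos 2x - (1285/289)sin 2x
D E_alpha f = (40/17)cos x + (64/51)sin x - (2570/289)cos 2x - (1756/289)sin 2x
D D E_alpha f = (64/51)cos x - (40/17)sin x - (3512/289)cos 2x + (5140/289)sin 2x
(-4(D ∘ D ∘ E_alpha)) f = -(256/51)cos x + (160/17)sin x + (14048/289)cos 2x - (20560/289)sin 2x


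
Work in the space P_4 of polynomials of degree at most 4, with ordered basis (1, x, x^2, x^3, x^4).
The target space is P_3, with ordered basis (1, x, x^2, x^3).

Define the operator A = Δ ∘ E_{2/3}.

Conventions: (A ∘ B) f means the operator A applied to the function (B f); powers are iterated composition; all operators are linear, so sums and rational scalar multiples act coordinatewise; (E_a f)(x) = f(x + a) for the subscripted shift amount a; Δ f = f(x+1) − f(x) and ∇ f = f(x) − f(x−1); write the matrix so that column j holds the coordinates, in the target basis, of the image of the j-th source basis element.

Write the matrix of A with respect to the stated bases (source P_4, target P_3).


image of 1: 0
image of x: 1
image of x^2: 2x + 7/3
image of x^3: 3x^2 + 7x + 13/3
image of x^4: 4x^3 + 14x^2 + (52/3)x + 203/27
each image's coordinates form column j of the matrix

the matrix is [[0, 1, 7/3, 13/3, 203/27]; [0, 0, 2, 7, 52/3]; [0, 0, 0, 3, 14]; [0, 0, 0, 0, 4]] (rows listed top to bottom)


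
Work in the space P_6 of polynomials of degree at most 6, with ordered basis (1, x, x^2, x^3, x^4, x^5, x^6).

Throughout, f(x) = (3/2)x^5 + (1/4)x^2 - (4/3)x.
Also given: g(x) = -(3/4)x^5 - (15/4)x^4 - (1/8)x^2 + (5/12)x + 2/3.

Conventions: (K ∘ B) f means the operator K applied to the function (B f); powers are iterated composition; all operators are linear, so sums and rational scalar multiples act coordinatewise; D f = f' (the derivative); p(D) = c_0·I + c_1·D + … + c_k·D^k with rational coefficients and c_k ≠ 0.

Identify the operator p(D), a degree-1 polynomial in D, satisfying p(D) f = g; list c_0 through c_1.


c_0 = -1/2, c_1 = -1/2

D^0 f = (3/2)x^5 + (1/4)x^2 - (4/3)x
D^1 f = (15/2)x^4 + (1/2)x - 4/3
matching coefficients of g against c_0 f + c_1 Df + … from the top degree down determines the c_i
solution: c_0 = -1/2, c_1 = -1/2


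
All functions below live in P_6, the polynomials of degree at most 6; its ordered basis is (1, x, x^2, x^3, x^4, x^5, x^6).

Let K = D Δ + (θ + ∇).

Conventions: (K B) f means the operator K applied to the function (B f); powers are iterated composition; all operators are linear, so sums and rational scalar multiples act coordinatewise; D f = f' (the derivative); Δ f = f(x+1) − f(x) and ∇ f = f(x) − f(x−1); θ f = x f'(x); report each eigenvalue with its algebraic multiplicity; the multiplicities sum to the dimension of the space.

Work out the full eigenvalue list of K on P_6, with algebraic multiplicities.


λ = 0 (multiplicity 1), λ = 1 (multiplicity 1), λ = 2 (multiplicity 1), λ = 3 (multiplicity 1), λ = 4 (multiplicity 1), λ = 5 (multiplicity 1), λ = 6 (multiplicity 1)

image of 1: 0
image of x: x + 1
image of x^2: 2x^2 + 2x + 1
image of x^3: 3x^3 + 3x^2 + 3x + 4
image of x^4: 4x^4 + 4x^3 + 6x^2 + 16x + 3
image of x^5: 5x^5 + 5x^4 + 10x^3 + 40x^2 + 15x + 6
image of x^6: 6x^6 + 6x^5 + 15x^4 + 80x^3 + 45x^2 + 36x + 5
the matrix is upper triangular; its diagonal is (0, 1, 2, 3, 4, 5, 6)
for a triangular matrix the eigenvalues are the diagonal entries, with algebraic multiplicity their repetition count


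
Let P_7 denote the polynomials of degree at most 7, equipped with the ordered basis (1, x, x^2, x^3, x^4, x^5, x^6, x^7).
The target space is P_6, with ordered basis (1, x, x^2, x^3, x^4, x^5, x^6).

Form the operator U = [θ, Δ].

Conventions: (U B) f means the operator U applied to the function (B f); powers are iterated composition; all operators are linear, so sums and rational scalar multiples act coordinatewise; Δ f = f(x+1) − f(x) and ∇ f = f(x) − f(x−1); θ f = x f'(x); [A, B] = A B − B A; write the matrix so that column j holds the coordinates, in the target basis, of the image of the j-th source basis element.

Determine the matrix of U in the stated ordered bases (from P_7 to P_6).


the matrix is [[0, -1, -2, -3, -4, -5, -6, -7]; [0, 0, -2, -6, -12, -20, -30, -42]; [0, 0, 0, -3, -12, -30, -60, -105]; [0, 0, 0, 0, -4, -20, -60, -140]; [0, 0, 0, 0, 0, -5, -30, -105]; [0, 0, 0, 0, 0, 0, -6, -42]; [0, 0, 0, 0, 0, 0, 0, -7]] (rows listed top to bottom)

image of 1: 0
image of x: -1
image of x^2: -2x - 2
image of x^3: -3x^2 - 6x - 3
image of x^4: -4x^3 - 12x^2 - 12x - 4
image of x^5: -5x^4 - 20x^3 - 30x^2 - 20x - 5
image of x^6: -6x^5 - 30x^4 - 60x^3 - 60x^2 - 30x - 6
image of x^7: -7x^6 - 42x^5 - 105x^4 - 140x^3 - 105x^2 - 42x - 7
each image's coordinates form column j of the matrix


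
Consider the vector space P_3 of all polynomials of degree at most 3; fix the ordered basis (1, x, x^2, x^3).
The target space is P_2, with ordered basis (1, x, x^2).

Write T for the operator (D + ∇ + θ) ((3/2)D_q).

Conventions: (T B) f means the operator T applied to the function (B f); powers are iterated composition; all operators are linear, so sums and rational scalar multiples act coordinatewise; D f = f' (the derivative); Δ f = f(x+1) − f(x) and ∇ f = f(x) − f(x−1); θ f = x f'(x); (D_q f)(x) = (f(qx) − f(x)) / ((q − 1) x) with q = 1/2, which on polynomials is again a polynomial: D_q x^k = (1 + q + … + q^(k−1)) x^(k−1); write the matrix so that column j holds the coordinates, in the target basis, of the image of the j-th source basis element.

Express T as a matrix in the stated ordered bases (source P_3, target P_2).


the matrix is [[0, 0, 9/2, -21/8]; [0, 0, 9/4, 21/2]; [0, 0, 0, 21/4]] (rows listed top to bottom)

image of 1: 0
image of x: 0
image of x^2: (9/4)x + 9/2
image of x^3: (21/4)x^2 + (21/2)x - 21/8
each image's coordinates form column j of the matrix


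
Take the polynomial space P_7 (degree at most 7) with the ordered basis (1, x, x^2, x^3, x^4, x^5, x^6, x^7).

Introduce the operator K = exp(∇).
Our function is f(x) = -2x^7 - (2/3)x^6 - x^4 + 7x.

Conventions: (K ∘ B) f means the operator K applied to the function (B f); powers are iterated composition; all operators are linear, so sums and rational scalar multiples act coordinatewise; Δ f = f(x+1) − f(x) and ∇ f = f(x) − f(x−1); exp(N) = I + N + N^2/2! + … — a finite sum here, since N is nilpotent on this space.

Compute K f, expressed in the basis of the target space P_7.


g(x) = -2x^7 - (44/3)x^6 - 4x^5 + 69x^4 - (182/3)x^3 - 94x^2 + 129x - 6

order-1 term: -14x^6 + 38x^5 - 60x^4 + (158/3)x^3 - 26x^2 + 6x + 20/3
order-2 term: -42x^5 + 200x^4 - 450x^3 + 554x^2 - 362x + 295/3
order-3 term: -70x^4 + (1220/3)x^3 - 990x^2 + 1156x - 536
order-4 term: -70x^3 + 410x^2 - 870x + 1967/3
order-5 term: -42x^2 + 206x - 270
order-6 term: -14x + 124/3
order-7 term: -2
the series for exp(∇) f terminates at order 7
exp(∇) f = -2x^7 - (44/3)x^6 - 4x^5 + 69x^4 - (182/3)x^3 - 94x^2 + 129x - 6


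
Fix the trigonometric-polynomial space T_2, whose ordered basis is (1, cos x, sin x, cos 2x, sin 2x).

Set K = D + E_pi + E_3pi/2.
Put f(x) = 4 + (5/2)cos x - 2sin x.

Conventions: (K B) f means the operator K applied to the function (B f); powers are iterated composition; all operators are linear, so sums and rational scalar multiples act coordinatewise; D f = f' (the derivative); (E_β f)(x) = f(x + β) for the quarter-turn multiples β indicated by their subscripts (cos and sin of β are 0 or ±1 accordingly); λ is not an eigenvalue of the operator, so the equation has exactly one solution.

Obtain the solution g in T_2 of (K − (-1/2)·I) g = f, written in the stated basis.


g(x) = 8/5 - 5cos x + 4sin x

write g with unknown coordinates in the stated basis and equate coefficients in (K − (-1/2)·I) g = f
solving from the highest basis element down gives g = 8/5 - 5cos x + 4sin x
check: K g = 16/5 + 5cos x - 4sin x
so K g − (-1/2)·g = 4 + (5/2)cos x - 2sin x = f ✓


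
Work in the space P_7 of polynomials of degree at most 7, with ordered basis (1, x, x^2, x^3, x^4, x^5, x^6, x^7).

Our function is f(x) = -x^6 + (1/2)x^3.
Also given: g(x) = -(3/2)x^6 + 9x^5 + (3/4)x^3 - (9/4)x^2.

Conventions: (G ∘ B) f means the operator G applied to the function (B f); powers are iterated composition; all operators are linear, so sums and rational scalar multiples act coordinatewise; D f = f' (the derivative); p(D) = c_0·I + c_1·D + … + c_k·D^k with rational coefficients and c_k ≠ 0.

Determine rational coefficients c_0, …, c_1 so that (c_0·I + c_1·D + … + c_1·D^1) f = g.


c_0 = 3/2, c_1 = -3/2

D^0 f = -x^6 + (1/2)x^3
D^1 f = -6x^5 + (3/2)x^2
matching coefficients of g against c_0 f + c_1 Df + … from the top degree down determines the c_i
solution: c_0 = 3/2, c_1 = -3/2
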